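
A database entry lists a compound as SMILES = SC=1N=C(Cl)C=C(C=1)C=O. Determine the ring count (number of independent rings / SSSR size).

In SMILES, each pair of matching ring-closure digits denotes one ring-closing bond; the number of such bonds equals the number of independent rings.
Ring-closure bonds here: 1.

1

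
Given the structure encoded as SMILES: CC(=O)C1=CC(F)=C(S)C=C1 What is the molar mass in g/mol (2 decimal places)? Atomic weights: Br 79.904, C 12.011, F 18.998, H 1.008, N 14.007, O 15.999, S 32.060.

First, the molecular formula is C8H7FOS (counting implicit H from valence).
  C: 8 × 12.011 = 96.088
  F: 1 × 18.998 = 18.998
  H: 7 × 1.008 = 7.056
  O: 1 × 15.999 = 15.999
  S: 1 × 32.060 = 32.060
Sum: 8×12.011 + 1×18.998 + 7×1.008 + 1×15.999 + 1×32.060 = 170.201 → 170.20 g/mol.

170.20 g/mol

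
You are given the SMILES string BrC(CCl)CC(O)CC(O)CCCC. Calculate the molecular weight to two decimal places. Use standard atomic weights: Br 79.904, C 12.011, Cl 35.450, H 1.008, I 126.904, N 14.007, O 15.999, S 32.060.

First, the molecular formula is C10H20BrClO2 (counting implicit H from valence).
  Br: 1 × 79.904 = 79.904
  C: 10 × 12.011 = 120.110
  Cl: 1 × 35.450 = 35.450
  H: 20 × 1.008 = 20.160
  O: 2 × 15.999 = 31.998
Sum: 1×79.904 + 10×12.011 + 1×35.450 + 20×1.008 + 2×15.999 = 287.622 → 287.62 g/mol.

287.62 g/mol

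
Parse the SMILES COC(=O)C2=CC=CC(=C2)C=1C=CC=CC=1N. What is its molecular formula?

C14H13NO2

Walk through each heavy atom and fill implicit hydrogens from standard valence (C 4, N 3, O 2, S 2, halogen 1):
  atom 1: C, bond orders sum to 1 (valence 4) → 3 H
  atom 2: O, bond orders sum to 2 (valence 2) → 0 H
  atom 3: C, bond orders sum to 4 (valence 4) → 0 H
  atom 4: O, bond orders sum to 2 (valence 2) → 0 H
  atom 5: C, bond orders sum to 4 (valence 4) → 0 H
  atom 6: C, bond orders sum to 3 (valence 4) → 1 H
  atom 7: C, bond orders sum to 3 (valence 4) → 1 H
  atom 8: C, bond orders sum to 3 (valence 4) → 1 H
  atom 9: C, bond orders sum to 4 (valence 4) → 0 H
  atom 10: C, bond orders sum to 3 (valence 4) → 1 H
  atom 11: C, bond orders sum to 4 (valence 4) → 0 H
  atom 12: C, bond orders sum to 3 (valence 4) → 1 H
  atom 13: C, bond orders sum to 3 (valence 4) → 1 H
  atom 14: C, bond orders sum to 3 (valence 4) → 1 H
  atom 15: C, bond orders sum to 3 (valence 4) → 1 H
  atom 16: C, bond orders sum to 4 (valence 4) → 0 H
  atom 17: N, bond orders sum to 1 (valence 3) → 2 H
Totals → C:14, H:13, N:1, O:2.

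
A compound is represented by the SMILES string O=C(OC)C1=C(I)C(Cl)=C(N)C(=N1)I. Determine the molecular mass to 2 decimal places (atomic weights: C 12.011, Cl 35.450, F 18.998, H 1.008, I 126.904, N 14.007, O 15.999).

438.39 g/mol

First, the molecular formula is C7H5ClI2N2O2 (counting implicit H from valence).
  C: 7 × 12.011 = 84.077
  Cl: 1 × 35.450 = 35.450
  H: 5 × 1.008 = 5.040
  I: 2 × 126.904 = 253.808
  N: 2 × 14.007 = 28.014
  O: 2 × 15.999 = 31.998
Sum: 7×12.011 + 1×35.450 + 5×1.008 + 2×126.904 + 2×14.007 + 2×15.999 = 438.387 → 438.39 g/mol.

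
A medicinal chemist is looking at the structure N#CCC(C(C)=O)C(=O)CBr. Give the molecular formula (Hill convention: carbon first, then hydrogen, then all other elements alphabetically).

Walk through each heavy atom and fill implicit hydrogens from standard valence (C 4, N 3, O 2, S 2, halogen 1):
  atom 1: N, bond orders sum to 3 (valence 3) → 0 H
  atom 2: C, bond orders sum to 4 (valence 4) → 0 H
  atom 3: C, bond orders sum to 2 (valence 4) → 2 H
  atom 4: C, bond orders sum to 3 (valence 4) → 1 H
  atom 5: C, bond orders sum to 4 (valence 4) → 0 H
  atom 6: C, bond orders sum to 1 (valence 4) → 3 H
  atom 7: O, bond orders sum to 2 (valence 2) → 0 H
  atom 8: C, bond orders sum to 4 (valence 4) → 0 H
  atom 9: O, bond orders sum to 2 (valence 2) → 0 H
  atom 10: C, bond orders sum to 2 (valence 4) → 2 H
  atom 11: Br (halogen, monovalent) → 0 H
Totals → C:7, H:8, Br:1, N:1, O:2.

C7H8BrNO2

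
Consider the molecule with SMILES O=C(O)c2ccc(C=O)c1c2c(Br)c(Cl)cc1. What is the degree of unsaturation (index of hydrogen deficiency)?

Molecular formula: C12H6BrClO3.
DoU = (2C + 2 + N − H − X) / 2, where X is the halogen count and O/S are ignored.
    = (2·12 + 2 + 0 − 6 − 2) / 2 = 18 / 2 = 9.

9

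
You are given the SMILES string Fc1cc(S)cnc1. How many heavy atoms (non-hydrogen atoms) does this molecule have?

8

Every atom symbol written in the SMILES (organic subset) is one heavy atom; implicit H are not written.
Heavy atoms by element → C:5, F:1, N:1, S:1.
Total: 8.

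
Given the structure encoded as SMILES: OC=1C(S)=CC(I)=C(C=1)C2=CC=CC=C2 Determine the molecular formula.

Walk through each heavy atom and fill implicit hydrogens from standard valence (C 4, N 3, O 2, S 2, halogen 1):
  atom 1: O, bond orders sum to 1 (valence 2) → 1 H
  atom 2: C, bond orders sum to 4 (valence 4) → 0 H
  atom 3: C, bond orders sum to 4 (valence 4) → 0 H
  atom 4: S, bond orders sum to 1 (valence 2) → 1 H
  atom 5: C, bond orders sum to 3 (valence 4) → 1 H
  atom 6: C, bond orders sum to 4 (valence 4) → 0 H
  atom 7: I (halogen, monovalent) → 0 H
  atom 8: C, bond orders sum to 4 (valence 4) → 0 H
  atom 9: C, bond orders sum to 3 (valence 4) → 1 H
  atom 10: C, bond orders sum to 4 (valence 4) → 0 H
  atom 11: C, bond orders sum to 3 (valence 4) → 1 H
  atom 12: C, bond orders sum to 3 (valence 4) → 1 H
  atom 13: C, bond orders sum to 3 (valence 4) → 1 H
  atom 14: C, bond orders sum to 3 (valence 4) → 1 H
  atom 15: C, bond orders sum to 3 (valence 4) → 1 H
Totals → C:12, H:9, I:1, O:1, S:1.
In Hill order: C12H9IOS.

C12H9IOS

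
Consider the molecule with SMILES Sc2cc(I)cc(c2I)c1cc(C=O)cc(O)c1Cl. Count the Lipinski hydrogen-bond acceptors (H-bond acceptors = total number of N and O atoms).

N atoms: 0; O atoms: 2.
Lipinski HBA = 0 + 2 = 2.

2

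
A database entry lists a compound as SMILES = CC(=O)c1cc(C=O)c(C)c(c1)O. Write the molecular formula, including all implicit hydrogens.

Walk through each heavy atom and fill implicit hydrogens from standard valence (C 4, N 3, O 2, S 2, halogen 1); for lowercase aromatic atoms, an aromatic c carries 1 H when it has two neighbours and 0 H with three, and aromatic n carries 0 H:
  atom 1: C, bond orders sum to 1 (valence 4) → 3 H
  atom 2: C, bond orders sum to 4 (valence 4) → 0 H
  atom 3: O, bond orders sum to 2 (valence 2) → 0 H
  atom 4: aromatic c, 3 neighbours → 0 H
  atom 5: aromatic c, 2 neighbours → 1 H
  atom 6: aromatic c, 3 neighbours → 0 H
  atom 7: C, bond orders sum to 3 (valence 4) → 1 H
  atom 8: O, bond orders sum to 2 (valence 2) → 0 H
  atom 9: aromatic c, 3 neighbours → 0 H
  atom 10: C, bond orders sum to 1 (valence 4) → 3 H
  atom 11: aromatic c, 3 neighbours → 0 H
  atom 12: aromatic c, 2 neighbours → 1 H
  atom 13: O, bond orders sum to 1 (valence 2) → 1 H
Totals → C:10, H:10, O:3.
In Hill order: C10H10O3.

C10H10O3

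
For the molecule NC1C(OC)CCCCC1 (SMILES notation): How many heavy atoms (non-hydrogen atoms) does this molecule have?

Every atom symbol written in the SMILES (organic subset) is one heavy atom; implicit H are not written.
Heavy atoms by element → C:8, N:1, O:1.
Total: 10.

10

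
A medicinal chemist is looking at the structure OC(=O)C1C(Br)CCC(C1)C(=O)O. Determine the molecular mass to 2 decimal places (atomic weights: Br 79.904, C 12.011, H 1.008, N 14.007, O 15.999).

First, the molecular formula is C8H11BrO4 (counting implicit H from valence).
  Br: 1 × 79.904 = 79.904
  C: 8 × 12.011 = 96.088
  H: 11 × 1.008 = 11.088
  O: 4 × 15.999 = 63.996
Sum: 1×79.904 + 8×12.011 + 11×1.008 + 4×15.999 = 251.076 → 251.08 g/mol.

251.08 g/mol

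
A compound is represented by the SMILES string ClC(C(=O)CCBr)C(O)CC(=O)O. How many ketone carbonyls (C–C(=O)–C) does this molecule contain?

1

The ketone motif appears at heavy-atom position 3 in the SMILES.
Other groups present: 1 carboxylic acid, 1 hydroxyl.
Ketone count: 1.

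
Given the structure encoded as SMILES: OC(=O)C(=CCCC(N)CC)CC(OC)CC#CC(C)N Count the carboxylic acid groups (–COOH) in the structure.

1

The carboxylic acid motif appears at heavy-atom position 2 in the SMILES.
Other groups present: 1 alkene, 1 alkyne, 1 ether, 2 primary amine.
Carboxylic acid count: 1.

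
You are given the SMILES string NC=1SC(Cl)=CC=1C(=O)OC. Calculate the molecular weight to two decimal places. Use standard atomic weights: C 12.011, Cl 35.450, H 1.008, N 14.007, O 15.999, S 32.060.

First, the molecular formula is C6H6ClNO2S (counting implicit H from valence).
  C: 6 × 12.011 = 72.066
  Cl: 1 × 35.450 = 35.450
  H: 6 × 1.008 = 6.048
  N: 1 × 14.007 = 14.007
  O: 2 × 15.999 = 31.998
  S: 1 × 32.060 = 32.060
Sum: 6×12.011 + 1×35.450 + 6×1.008 + 1×14.007 + 2×15.999 + 1×32.060 = 191.629 → 191.63 g/mol.

191.63 g/mol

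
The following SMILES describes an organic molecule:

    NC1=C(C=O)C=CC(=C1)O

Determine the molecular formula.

C7H7NO2

Walk through each heavy atom and fill implicit hydrogens from standard valence (C 4, N 3, O 2, S 2, halogen 1):
  atom 1: N, bond orders sum to 1 (valence 3) → 2 H
  atom 2: C, bond orders sum to 4 (valence 4) → 0 H
  atom 3: C, bond orders sum to 4 (valence 4) → 0 H
  atom 4: C, bond orders sum to 3 (valence 4) → 1 H
  atom 5: O, bond orders sum to 2 (valence 2) → 0 H
  atom 6: C, bond orders sum to 3 (valence 4) → 1 H
  atom 7: C, bond orders sum to 3 (valence 4) → 1 H
  atom 8: C, bond orders sum to 4 (valence 4) → 0 H
  atom 9: C, bond orders sum to 3 (valence 4) → 1 H
  atom 10: O, bond orders sum to 1 (valence 2) → 1 H
Totals → C:7, H:7, N:1, O:2.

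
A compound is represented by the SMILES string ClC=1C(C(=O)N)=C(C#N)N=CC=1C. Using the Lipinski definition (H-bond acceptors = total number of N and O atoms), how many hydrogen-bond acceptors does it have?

N atoms: 3; O atoms: 1.
Lipinski HBA = 3 + 1 = 4.

4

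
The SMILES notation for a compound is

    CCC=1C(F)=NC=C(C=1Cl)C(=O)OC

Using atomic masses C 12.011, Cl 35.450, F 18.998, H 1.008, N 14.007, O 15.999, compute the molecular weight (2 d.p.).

First, the molecular formula is C9H9ClFNO2 (counting implicit H from valence).
  C: 9 × 12.011 = 108.099
  Cl: 1 × 35.450 = 35.450
  F: 1 × 18.998 = 18.998
  H: 9 × 1.008 = 9.072
  N: 1 × 14.007 = 14.007
  O: 2 × 15.999 = 31.998
Sum: 9×12.011 + 1×35.450 + 1×18.998 + 9×1.008 + 1×14.007 + 2×15.999 = 217.624 → 217.62 g/mol.

217.62 g/mol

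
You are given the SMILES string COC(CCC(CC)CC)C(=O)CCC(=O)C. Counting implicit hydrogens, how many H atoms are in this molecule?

Walk through each heavy atom and fill implicit hydrogens from standard valence (C 4, N 3, O 2, S 2, halogen 1):
  atom 1: C, bond orders sum to 1 (valence 4) → 3 H
  atom 2: O, bond orders sum to 2 (valence 2) → 0 H
  atom 3: C, bond orders sum to 3 (valence 4) → 1 H
  atom 4: C, bond orders sum to 2 (valence 4) → 2 H
  atom 5: C, bond orders sum to 2 (valence 4) → 2 H
  atom 6: C, bond orders sum to 3 (valence 4) → 1 H
  atom 7: C, bond orders sum to 2 (valence 4) → 2 H
  atom 8: C, bond orders sum to 1 (valence 4) → 3 H
  atom 9: C, bond orders sum to 2 (valence 4) → 2 H
  atom 10: C, bond orders sum to 1 (valence 4) → 3 H
  atom 11: C, bond orders sum to 4 (valence 4) → 0 H
  atom 12: O, bond orders sum to 2 (valence 2) → 0 H
  atom 13: C, bond orders sum to 2 (valence 4) → 2 H
  atom 14: C, bond orders sum to 2 (valence 4) → 2 H
  atom 15: C, bond orders sum to 4 (valence 4) → 0 H
  atom 16: O, bond orders sum to 2 (valence 2) → 0 H
  atom 17: C, bond orders sum to 1 (valence 4) → 3 H
Total hydrogens: 26.

26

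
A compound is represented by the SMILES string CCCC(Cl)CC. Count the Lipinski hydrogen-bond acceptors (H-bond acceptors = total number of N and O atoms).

N atoms: 0; O atoms: 0.
Lipinski HBA = 0 + 0 = 0.

0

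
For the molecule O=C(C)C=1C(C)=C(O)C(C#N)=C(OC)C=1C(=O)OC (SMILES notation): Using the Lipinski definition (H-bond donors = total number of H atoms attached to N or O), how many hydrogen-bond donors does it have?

1

Donors: find every N or O and count the H atoms it carries.
  atom 1 (O): bond orders sum to 2 → 0 H
  atom 8 (O): bond orders sum to 1 → 1 H
  atom 11 (N): bond orders sum to 3 → 0 H
  atom 13 (O): bond orders sum to 2 → 0 H
  atom 17 (O): bond orders sum to 2 → 0 H
  atom 18 (O): bond orders sum to 2 → 0 H
Lipinski HBD = 1.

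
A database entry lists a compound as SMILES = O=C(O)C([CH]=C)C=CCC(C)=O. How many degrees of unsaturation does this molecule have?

Degree of unsaturation = (number of rings) + (number of π bonds).
Ring closures in the SMILES: 0.
π bonds: 4 double bonds (each 1 DoU) → 4 DoU from unsaturation.
Total DoU = 0 + 4 = 4.

4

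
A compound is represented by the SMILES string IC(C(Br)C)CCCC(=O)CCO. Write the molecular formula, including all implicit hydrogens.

Walk through each heavy atom and fill implicit hydrogens from standard valence (C 4, N 3, O 2, S 2, halogen 1):
  atom 1: I (halogen, monovalent) → 0 H
  atom 2: C, bond orders sum to 3 (valence 4) → 1 H
  atom 3: C, bond orders sum to 3 (valence 4) → 1 H
  atom 4: Br (halogen, monovalent) → 0 H
  atom 5: C, bond orders sum to 1 (valence 4) → 3 H
  atom 6: C, bond orders sum to 2 (valence 4) → 2 H
  atom 7: C, bond orders sum to 2 (valence 4) → 2 H
  atom 8: C, bond orders sum to 2 (valence 4) → 2 H
  atom 9: C, bond orders sum to 4 (valence 4) → 0 H
  atom 10: O, bond orders sum to 2 (valence 2) → 0 H
  atom 11: C, bond orders sum to 2 (valence 4) → 2 H
  atom 12: C, bond orders sum to 2 (valence 4) → 2 H
  atom 13: O, bond orders sum to 1 (valence 2) → 1 H
Totals → C:9, H:16, Br:1, I:1, O:2.
In Hill order: C9H16BrIO2.

C9H16BrIO2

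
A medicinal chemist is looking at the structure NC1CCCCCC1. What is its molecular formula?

Walk through each heavy atom and fill implicit hydrogens from standard valence (C 4, N 3, O 2, S 2, halogen 1):
  atom 1: N, bond orders sum to 1 (valence 3) → 2 H
  atom 2: C, bond orders sum to 3 (valence 4) → 1 H
  atom 3: C, bond orders sum to 2 (valence 4) → 2 H
  atom 4: C, bond orders sum to 2 (valence 4) → 2 H
  atom 5: C, bond orders sum to 2 (valence 4) → 2 H
  atom 6: C, bond orders sum to 2 (valence 4) → 2 H
  atom 7: C, bond orders sum to 2 (valence 4) → 2 H
  atom 8: C, bond orders sum to 2 (valence 4) → 2 H
Totals → C:7, H:15, N:1.
In Hill order: C7H15N.

C7H15N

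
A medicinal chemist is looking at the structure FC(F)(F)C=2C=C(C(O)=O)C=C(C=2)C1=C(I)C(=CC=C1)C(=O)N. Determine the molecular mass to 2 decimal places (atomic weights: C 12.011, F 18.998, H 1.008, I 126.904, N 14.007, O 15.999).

435.14 g/mol

First, the molecular formula is C15H9F3INO3 (counting implicit H from valence).
  C: 15 × 12.011 = 180.165
  F: 3 × 18.998 = 56.994
  H: 9 × 1.008 = 9.072
  I: 1 × 126.904 = 126.904
  N: 1 × 14.007 = 14.007
  O: 3 × 15.999 = 47.997
Sum: 15×12.011 + 3×18.998 + 9×1.008 + 1×126.904 + 1×14.007 + 3×15.999 = 435.139 → 435.14 g/mol.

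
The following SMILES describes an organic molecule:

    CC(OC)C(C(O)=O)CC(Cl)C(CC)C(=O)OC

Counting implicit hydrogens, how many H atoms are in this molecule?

21

Walk through each heavy atom and fill implicit hydrogens from standard valence (C 4, N 3, O 2, S 2, halogen 1):
  atom 1: C, bond orders sum to 1 (valence 4) → 3 H
  atom 2: C, bond orders sum to 3 (valence 4) → 1 H
  atom 3: O, bond orders sum to 2 (valence 2) → 0 H
  atom 4: C, bond orders sum to 1 (valence 4) → 3 H
  atom 5: C, bond orders sum to 3 (valence 4) → 1 H
  atom 6: C, bond orders sum to 4 (valence 4) → 0 H
  atom 7: O, bond orders sum to 1 (valence 2) → 1 H
  atom 8: O, bond orders sum to 2 (valence 2) → 0 H
  atom 9: C, bond orders sum to 2 (valence 4) → 2 H
  atom 10: C, bond orders sum to 3 (valence 4) → 1 H
  atom 11: Cl (halogen, monovalent) → 0 H
  atom 12: C, bond orders sum to 3 (valence 4) → 1 H
  atom 13: C, bond orders sum to 2 (valence 4) → 2 H
  atom 14: C, bond orders sum to 1 (valence 4) → 3 H
  atom 15: C, bond orders sum to 4 (valence 4) → 0 H
  atom 16: O, bond orders sum to 2 (valence 2) → 0 H
  atom 17: O, bond orders sum to 2 (valence 2) → 0 H
  atom 18: C, bond orders sum to 1 (valence 4) → 3 H
Total hydrogens: 21.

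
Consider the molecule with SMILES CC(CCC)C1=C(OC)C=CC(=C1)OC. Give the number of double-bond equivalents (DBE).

Degree of unsaturation = (number of rings) + (number of π bonds).
Ring closures in the SMILES: 1.
π bonds: 3 double bonds (each 1 DoU) → 3 DoU from unsaturation.
Total DoU = 1 + 3 = 4.

4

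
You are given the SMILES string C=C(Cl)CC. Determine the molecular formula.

C4H7Cl

Walk through each heavy atom and fill implicit hydrogens from standard valence (C 4, N 3, O 2, S 2, halogen 1):
  atom 1: C, bond orders sum to 2 (valence 4) → 2 H
  atom 2: C, bond orders sum to 4 (valence 4) → 0 H
  atom 3: Cl (halogen, monovalent) → 0 H
  atom 4: C, bond orders sum to 2 (valence 4) → 2 H
  atom 5: C, bond orders sum to 1 (valence 4) → 3 H
Totals → C:4, H:7, Cl:1.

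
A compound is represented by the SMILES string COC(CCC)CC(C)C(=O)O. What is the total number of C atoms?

Count every carbon token in the SMILES (each C, including those in ring-closure positions and inside branches).
Carbon count: 9.

9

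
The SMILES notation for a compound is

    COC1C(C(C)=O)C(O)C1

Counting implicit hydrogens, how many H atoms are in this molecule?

12

Walk through each heavy atom and fill implicit hydrogens from standard valence (C 4, N 3, O 2, S 2, halogen 1):
  atom 1: C, bond orders sum to 1 (valence 4) → 3 H
  atom 2: O, bond orders sum to 2 (valence 2) → 0 H
  atom 3: C, bond orders sum to 3 (valence 4) → 1 H
  atom 4: C, bond orders sum to 3 (valence 4) → 1 H
  atom 5: C, bond orders sum to 4 (valence 4) → 0 H
  atom 6: C, bond orders sum to 1 (valence 4) → 3 H
  atom 7: O, bond orders sum to 2 (valence 2) → 0 H
  atom 8: C, bond orders sum to 3 (valence 4) → 1 H
  atom 9: O, bond orders sum to 1 (valence 2) → 1 H
  atom 10: C, bond orders sum to 2 (valence 4) → 2 H
Total hydrogens: 12.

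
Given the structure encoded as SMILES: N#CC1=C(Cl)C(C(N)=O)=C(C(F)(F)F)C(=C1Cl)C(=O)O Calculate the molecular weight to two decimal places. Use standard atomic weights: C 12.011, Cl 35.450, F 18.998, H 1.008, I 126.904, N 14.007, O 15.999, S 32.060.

327.04 g/mol

First, the molecular formula is C10H3Cl2F3N2O3 (counting implicit H from valence).
  C: 10 × 12.011 = 120.110
  Cl: 2 × 35.450 = 70.900
  F: 3 × 18.998 = 56.994
  H: 3 × 1.008 = 3.024
  N: 2 × 14.007 = 28.014
  O: 3 × 15.999 = 47.997
Sum: 10×12.011 + 2×35.450 + 3×18.998 + 3×1.008 + 2×14.007 + 3×15.999 = 327.039 → 327.04 g/mol.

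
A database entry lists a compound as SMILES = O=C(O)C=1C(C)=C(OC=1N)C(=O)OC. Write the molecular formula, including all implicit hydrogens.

Walk through each heavy atom and fill implicit hydrogens from standard valence (C 4, N 3, O 2, S 2, halogen 1):
  atom 1: O, bond orders sum to 2 (valence 2) → 0 H
  atom 2: C, bond orders sum to 4 (valence 4) → 0 H
  atom 3: O, bond orders sum to 1 (valence 2) → 1 H
  atom 4: C, bond orders sum to 4 (valence 4) → 0 H
  atom 5: C, bond orders sum to 4 (valence 4) → 0 H
  atom 6: C, bond orders sum to 1 (valence 4) → 3 H
  atom 7: C, bond orders sum to 4 (valence 4) → 0 H
  atom 8: O, bond orders sum to 2 (valence 2) → 0 H
  atom 9: C, bond orders sum to 4 (valence 4) → 0 H
  atom 10: N, bond orders sum to 1 (valence 3) → 2 H
  atom 11: C, bond orders sum to 4 (valence 4) → 0 H
  atom 12: O, bond orders sum to 2 (valence 2) → 0 H
  atom 13: O, bond orders sum to 2 (valence 2) → 0 H
  atom 14: C, bond orders sum to 1 (valence 4) → 3 H
Totals → C:8, H:9, N:1, O:5.
In Hill order: C8H9NO5.

C8H9NO5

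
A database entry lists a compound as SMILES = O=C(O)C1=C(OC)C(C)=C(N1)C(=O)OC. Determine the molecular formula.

Walk through each heavy atom and fill implicit hydrogens from standard valence (C 4, N 3, O 2, S 2, halogen 1):
  atom 1: O, bond orders sum to 2 (valence 2) → 0 H
  atom 2: C, bond orders sum to 4 (valence 4) → 0 H
  atom 3: O, bond orders sum to 1 (valence 2) → 1 H
  atom 4: C, bond orders sum to 4 (valence 4) → 0 H
  atom 5: C, bond orders sum to 4 (valence 4) → 0 H
  atom 6: O, bond orders sum to 2 (valence 2) → 0 H
  atom 7: C, bond orders sum to 1 (valence 4) → 3 H
  atom 8: C, bond orders sum to 4 (valence 4) → 0 H
  atom 9: C, bond orders sum to 1 (valence 4) → 3 H
  atom 10: C, bond orders sum to 4 (valence 4) → 0 H
  atom 11: N, bond orders sum to 2 (valence 3) → 1 H
  atom 12: C, bond orders sum to 4 (valence 4) → 0 H
  atom 13: O, bond orders sum to 2 (valence 2) → 0 H
  atom 14: O, bond orders sum to 2 (valence 2) → 0 H
  atom 15: C, bond orders sum to 1 (valence 4) → 3 H
Totals → C:9, H:11, N:1, O:5.
In Hill order: C9H11NO5.

C9H11NO5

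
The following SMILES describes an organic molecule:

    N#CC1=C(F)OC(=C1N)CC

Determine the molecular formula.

C7H7FN2O

Walk through each heavy atom and fill implicit hydrogens from standard valence (C 4, N 3, O 2, S 2, halogen 1):
  atom 1: N, bond orders sum to 3 (valence 3) → 0 H
  atom 2: C, bond orders sum to 4 (valence 4) → 0 H
  atom 3: C, bond orders sum to 4 (valence 4) → 0 H
  atom 4: C, bond orders sum to 4 (valence 4) → 0 H
  atom 5: F (halogen, monovalent) → 0 H
  atom 6: O, bond orders sum to 2 (valence 2) → 0 H
  atom 7: C, bond orders sum to 4 (valence 4) → 0 H
  atom 8: C, bond orders sum to 4 (valence 4) → 0 H
  atom 9: N, bond orders sum to 1 (valence 3) → 2 H
  atom 10: C, bond orders sum to 2 (valence 4) → 2 H
  atom 11: C, bond orders sum to 1 (valence 4) → 3 H
Totals → C:7, H:7, F:1, N:2, O:1.
In Hill order: C7H7FN2O.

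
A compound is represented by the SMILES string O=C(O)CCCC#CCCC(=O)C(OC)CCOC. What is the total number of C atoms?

14

Count every carbon token in the SMILES (each C, including those in ring-closure positions and inside branches).
Carbon count: 14.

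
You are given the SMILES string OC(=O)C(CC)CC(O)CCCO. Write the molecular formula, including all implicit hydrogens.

C9H18O4

Walk through each heavy atom and fill implicit hydrogens from standard valence (C 4, N 3, O 2, S 2, halogen 1):
  atom 1: O, bond orders sum to 1 (valence 2) → 1 H
  atom 2: C, bond orders sum to 4 (valence 4) → 0 H
  atom 3: O, bond orders sum to 2 (valence 2) → 0 H
  atom 4: C, bond orders sum to 3 (valence 4) → 1 H
  atom 5: C, bond orders sum to 2 (valence 4) → 2 H
  atom 6: C, bond orders sum to 1 (valence 4) → 3 H
  atom 7: C, bond orders sum to 2 (valence 4) → 2 H
  atom 8: C, bond orders sum to 3 (valence 4) → 1 H
  atom 9: O, bond orders sum to 1 (valence 2) → 1 H
  atom 10: C, bond orders sum to 2 (valence 4) → 2 H
  atom 11: C, bond orders sum to 2 (valence 4) → 2 H
  atom 12: C, bond orders sum to 2 (valence 4) → 2 H
  atom 13: O, bond orders sum to 1 (valence 2) → 1 H
Totals → C:9, H:18, O:4.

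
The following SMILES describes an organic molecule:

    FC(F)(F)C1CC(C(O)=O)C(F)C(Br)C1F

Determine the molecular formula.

Walk through each heavy atom and fill implicit hydrogens from standard valence (C 4, N 3, O 2, S 2, halogen 1):
  atom 1: F (halogen, monovalent) → 0 H
  atom 2: C, bond orders sum to 4 (valence 4) → 0 H
  atom 3: F (halogen, monovalent) → 0 H
  atom 4: F (halogen, monovalent) → 0 H
  atom 5: C, bond orders sum to 3 (valence 4) → 1 H
  atom 6: C, bond orders sum to 2 (valence 4) → 2 H
  atom 7: C, bond orders sum to 3 (valence 4) → 1 H
  atom 8: C, bond orders sum to 4 (valence 4) → 0 H
  atom 9: O, bond orders sum to 1 (valence 2) → 1 H
  atom 10: O, bond orders sum to 2 (valence 2) → 0 H
  atom 11: C, bond orders sum to 3 (valence 4) → 1 H
  atom 12: F (halogen, monovalent) → 0 H
  atom 13: C, bond orders sum to 3 (valence 4) → 1 H
  atom 14: Br (halogen, monovalent) → 0 H
  atom 15: C, bond orders sum to 3 (valence 4) → 1 H
  atom 16: F (halogen, monovalent) → 0 H
Totals → C:8, H:8, Br:1, F:5, O:2.
In Hill order: C8H8BrF5O2.

C8H8BrF5O2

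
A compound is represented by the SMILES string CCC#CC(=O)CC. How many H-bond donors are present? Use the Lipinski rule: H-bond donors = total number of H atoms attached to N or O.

Donors: find every N or O and count the H atoms it carries.
  atom 6 (O): bond orders sum to 2 → 0 H
Lipinski HBD = 0.

0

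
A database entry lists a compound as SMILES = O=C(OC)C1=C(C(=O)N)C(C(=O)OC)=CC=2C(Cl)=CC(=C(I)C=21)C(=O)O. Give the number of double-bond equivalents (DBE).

Molecular formula: C16H11ClINO7.
DoU = (2C + 2 + N − H − X) / 2, where X is the halogen count and O/S are ignored.
    = (2·16 + 2 + 1 − 11 − 2) / 2 = 22 / 2 = 11.

11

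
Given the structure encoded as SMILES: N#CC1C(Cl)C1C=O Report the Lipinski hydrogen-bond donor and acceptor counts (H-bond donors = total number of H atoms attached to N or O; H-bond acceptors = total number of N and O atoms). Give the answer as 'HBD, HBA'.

Donors: find every N or O and count the H atoms it carries.
  atom 1 (N): bond orders sum to 3 → 0 H
  atom 8 (O): bond orders sum to 2 → 0 H
Lipinski HBD = 0.
Acceptors: N atoms = 1, O atoms = 1 → HBA = 2.

0, 2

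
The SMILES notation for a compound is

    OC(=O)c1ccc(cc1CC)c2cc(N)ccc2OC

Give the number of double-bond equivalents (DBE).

Molecular formula: C16H17NO3.
DoU = (2C + 2 + N − H − X) / 2, where X is the halogen count and O/S are ignored.
    = (2·16 + 2 + 1 − 17 − 0) / 2 = 18 / 2 = 9.

9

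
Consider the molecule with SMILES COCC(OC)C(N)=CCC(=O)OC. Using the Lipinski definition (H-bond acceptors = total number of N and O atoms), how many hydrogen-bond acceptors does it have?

5

N atoms: 1; O atoms: 4.
Lipinski HBA = 1 + 4 = 5.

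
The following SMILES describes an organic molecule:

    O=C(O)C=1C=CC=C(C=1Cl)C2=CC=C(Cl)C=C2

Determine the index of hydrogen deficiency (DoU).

9

Molecular formula: C13H8Cl2O2.
DoU = (2C + 2 + N − H − X) / 2, where X is the halogen count and O/S are ignored.
    = (2·13 + 2 + 0 − 8 − 2) / 2 = 18 / 2 = 9.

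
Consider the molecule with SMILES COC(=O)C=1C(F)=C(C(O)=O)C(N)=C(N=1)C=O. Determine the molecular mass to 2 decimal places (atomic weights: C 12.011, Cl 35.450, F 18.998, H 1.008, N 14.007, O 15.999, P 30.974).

First, the molecular formula is C9H7FN2O5 (counting implicit H from valence).
  C: 9 × 12.011 = 108.099
  F: 1 × 18.998 = 18.998
  H: 7 × 1.008 = 7.056
  N: 2 × 14.007 = 28.014
  O: 5 × 15.999 = 79.995
Sum: 9×12.011 + 1×18.998 + 7×1.008 + 2×14.007 + 5×15.999 = 242.162 → 242.16 g/mol.

242.16 g/mol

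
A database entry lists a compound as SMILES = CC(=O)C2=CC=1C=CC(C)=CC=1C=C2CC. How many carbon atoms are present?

15

Count every carbon token in the SMILES (each C, including those in ring-closure positions and inside branches).
Carbon count: 15.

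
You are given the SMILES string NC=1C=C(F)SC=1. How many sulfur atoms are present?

Scan the SMILES for S atoms (remember two-letter symbols like Cl and Br are single atoms).
Sulfur count: 1.

1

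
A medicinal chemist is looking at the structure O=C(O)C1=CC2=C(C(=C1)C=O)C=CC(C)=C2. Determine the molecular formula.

Walk through each heavy atom and fill implicit hydrogens from standard valence (C 4, N 3, O 2, S 2, halogen 1):
  atom 1: O, bond orders sum to 2 (valence 2) → 0 H
  atom 2: C, bond orders sum to 4 (valence 4) → 0 H
  atom 3: O, bond orders sum to 1 (valence 2) → 1 H
  atom 4: C, bond orders sum to 4 (valence 4) → 0 H
  atom 5: C, bond orders sum to 3 (valence 4) → 1 H
  atom 6: C, bond orders sum to 4 (valence 4) → 0 H
  atom 7: C, bond orders sum to 4 (valence 4) → 0 H
  atom 8: C, bond orders sum to 4 (valence 4) → 0 H
  atom 9: C, bond orders sum to 3 (valence 4) → 1 H
  atom 10: C, bond orders sum to 3 (valence 4) → 1 H
  atom 11: O, bond orders sum to 2 (valence 2) → 0 H
  atom 12: C, bond orders sum to 3 (valence 4) → 1 H
  atom 13: C, bond orders sum to 3 (valence 4) → 1 H
  atom 14: C, bond orders sum to 4 (valence 4) → 0 H
  atom 15: C, bond orders sum to 1 (valence 4) → 3 H
  atom 16: C, bond orders sum to 3 (valence 4) → 1 H
Totals → C:13, H:10, O:3.

C13H10O3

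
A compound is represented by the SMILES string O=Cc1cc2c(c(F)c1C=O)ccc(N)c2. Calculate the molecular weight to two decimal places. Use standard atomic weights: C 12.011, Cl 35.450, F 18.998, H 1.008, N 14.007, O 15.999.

First, the molecular formula is C12H8FNO2 (counting implicit H from valence).
  C: 12 × 12.011 = 144.132
  F: 1 × 18.998 = 18.998
  H: 8 × 1.008 = 8.064
  N: 1 × 14.007 = 14.007
  O: 2 × 15.999 = 31.998
Sum: 12×12.011 + 1×18.998 + 8×1.008 + 1×14.007 + 2×15.999 = 217.199 → 217.20 g/mol.

217.20 g/mol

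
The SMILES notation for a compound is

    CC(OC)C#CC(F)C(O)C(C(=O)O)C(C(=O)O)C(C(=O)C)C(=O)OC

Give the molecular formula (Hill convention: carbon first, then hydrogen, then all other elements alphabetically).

C16H21FO9

Walk through each heavy atom and fill implicit hydrogens from standard valence (C 4, N 3, O 2, S 2, halogen 1):
  atom 1: C, bond orders sum to 1 (valence 4) → 3 H
  atom 2: C, bond orders sum to 3 (valence 4) → 1 H
  atom 3: O, bond orders sum to 2 (valence 2) → 0 H
  atom 4: C, bond orders sum to 1 (valence 4) → 3 H
  atom 5: C, bond orders sum to 4 (valence 4) → 0 H
  atom 6: C, bond orders sum to 4 (valence 4) → 0 H
  atom 7: C, bond orders sum to 3 (valence 4) → 1 H
  atom 8: F (halogen, monovalent) → 0 H
  atom 9: C, bond orders sum to 3 (valence 4) → 1 H
  atom 10: O, bond orders sum to 1 (valence 2) → 1 H
  atom 11: C, bond orders sum to 3 (valence 4) → 1 H
  atom 12: C, bond orders sum to 4 (valence 4) → 0 H
  atom 13: O, bond orders sum to 2 (valence 2) → 0 H
  atom 14: O, bond orders sum to 1 (valence 2) → 1 H
  atom 15: C, bond orders sum to 3 (valence 4) → 1 H
  atom 16: C, bond orders sum to 4 (valence 4) → 0 H
  atom 17: O, bond orders sum to 2 (valence 2) → 0 H
  atom 18: O, bond orders sum to 1 (valence 2) → 1 H
  atom 19: C, bond orders sum to 3 (valence 4) → 1 H
  atom 20: C, bond orders sum to 4 (valence 4) → 0 H
  atom 21: O, bond orders sum to 2 (valence 2) → 0 H
  atom 22: C, bond orders sum to 1 (valence 4) → 3 H
  atom 23: C, bond orders sum to 4 (valence 4) → 0 H
  atom 24: O, bond orders sum to 2 (valence 2) → 0 H
  atom 25: O, bond orders sum to 2 (valence 2) → 0 H
  atom 26: C, bond orders sum to 1 (valence 4) → 3 H
Totals → C:16, H:21, F:1, O:9.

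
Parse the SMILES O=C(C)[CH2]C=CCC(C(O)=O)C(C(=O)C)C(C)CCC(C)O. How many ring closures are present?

0

In SMILES, each pair of matching ring-closure digits denotes one ring-closing bond; the number of such bonds equals the number of independent rings.
Ring-closure bonds here: 0.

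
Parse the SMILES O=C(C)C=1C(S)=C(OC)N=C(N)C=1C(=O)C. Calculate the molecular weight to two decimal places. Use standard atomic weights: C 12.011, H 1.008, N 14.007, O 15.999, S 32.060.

240.28 g/mol

First, the molecular formula is C10H12N2O3S (counting implicit H from valence).
  C: 10 × 12.011 = 120.110
  H: 12 × 1.008 = 12.096
  N: 2 × 14.007 = 28.014
  O: 3 × 15.999 = 47.997
  S: 1 × 32.060 = 32.060
Sum: 10×12.011 + 12×1.008 + 2×14.007 + 3×15.999 + 1×32.060 = 240.277 → 240.28 g/mol.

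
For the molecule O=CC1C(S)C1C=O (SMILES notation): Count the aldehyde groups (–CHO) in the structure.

2

The aldehyde motif appears at heavy-atom positions 2, 7 in the SMILES.
Other groups present: 1 thiol.
Aldehyde count: 2.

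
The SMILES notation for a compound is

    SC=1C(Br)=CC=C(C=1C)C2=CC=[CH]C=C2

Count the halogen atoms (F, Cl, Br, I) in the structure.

Halogen atoms appear at heavy-atom position 4 (1×Br).
Other groups present: 1 thiol.
Halogen count: 1.

1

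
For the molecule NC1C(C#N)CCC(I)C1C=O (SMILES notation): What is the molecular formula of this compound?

Walk through each heavy atom and fill implicit hydrogens from standard valence (C 4, N 3, O 2, S 2, halogen 1):
  atom 1: N, bond orders sum to 1 (valence 3) → 2 H
  atom 2: C, bond orders sum to 3 (valence 4) → 1 H
  atom 3: C, bond orders sum to 3 (valence 4) → 1 H
  atom 4: C, bond orders sum to 4 (valence 4) → 0 H
  atom 5: N, bond orders sum to 3 (valence 3) → 0 H
  atom 6: C, bond orders sum to 2 (valence 4) → 2 H
  atom 7: C, bond orders sum to 2 (valence 4) → 2 H
  atom 8: C, bond orders sum to 3 (valence 4) → 1 H
  atom 9: I (halogen, monovalent) → 0 H
  atom 10: C, bond orders sum to 3 (valence 4) → 1 H
  atom 11: C, bond orders sum to 3 (valence 4) → 1 H
  atom 12: O, bond orders sum to 2 (valence 2) → 0 H
Totals → C:8, H:11, I:1, N:2, O:1.
In Hill order: C8H11IN2O.

C8H11IN2O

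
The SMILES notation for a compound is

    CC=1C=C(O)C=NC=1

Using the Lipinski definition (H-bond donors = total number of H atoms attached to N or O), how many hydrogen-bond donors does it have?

Donors: find every N or O and count the H atoms it carries.
  atom 5 (O): bond orders sum to 1 → 1 H
  atom 7 (N): bond orders sum to 3 → 0 H
Lipinski HBD = 1.

1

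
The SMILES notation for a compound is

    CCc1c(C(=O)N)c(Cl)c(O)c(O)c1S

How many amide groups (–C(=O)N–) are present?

The amide motif appears at heavy-atom position 5 in the SMILES.
Other groups present: 2 hydroxyl, 1 thiol.
Amide count: 1.

1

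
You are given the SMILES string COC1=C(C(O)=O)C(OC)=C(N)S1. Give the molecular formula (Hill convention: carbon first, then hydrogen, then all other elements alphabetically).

C7H9NO4S

Walk through each heavy atom and fill implicit hydrogens from standard valence (C 4, N 3, O 2, S 2, halogen 1):
  atom 1: C, bond orders sum to 1 (valence 4) → 3 H
  atom 2: O, bond orders sum to 2 (valence 2) → 0 H
  atom 3: C, bond orders sum to 4 (valence 4) → 0 H
  atom 4: C, bond orders sum to 4 (valence 4) → 0 H
  atom 5: C, bond orders sum to 4 (valence 4) → 0 H
  atom 6: O, bond orders sum to 1 (valence 2) → 1 H
  atom 7: O, bond orders sum to 2 (valence 2) → 0 H
  atom 8: C, bond orders sum to 4 (valence 4) → 0 H
  atom 9: O, bond orders sum to 2 (valence 2) → 0 H
  atom 10: C, bond orders sum to 1 (valence 4) → 3 H
  atom 11: C, bond orders sum to 4 (valence 4) → 0 H
  atom 12: N, bond orders sum to 1 (valence 3) → 2 H
  atom 13: S, bond orders sum to 2 (valence 2) → 0 H
Totals → C:7, H:9, N:1, O:4, S:1.
In Hill order: C7H9NO4S.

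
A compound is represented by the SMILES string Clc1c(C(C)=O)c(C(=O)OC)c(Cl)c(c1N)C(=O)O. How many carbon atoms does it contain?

Count every carbon token in the SMILES (each C, including those in ring-closure positions and inside branches).
Carbon count: 11.

11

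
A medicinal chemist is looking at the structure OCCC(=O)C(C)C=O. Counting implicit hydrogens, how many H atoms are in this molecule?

10

Walk through each heavy atom and fill implicit hydrogens from standard valence (C 4, N 3, O 2, S 2, halogen 1):
  atom 1: O, bond orders sum to 1 (valence 2) → 1 H
  atom 2: C, bond orders sum to 2 (valence 4) → 2 H
  atom 3: C, bond orders sum to 2 (valence 4) → 2 H
  atom 4: C, bond orders sum to 4 (valence 4) → 0 H
  atom 5: O, bond orders sum to 2 (valence 2) → 0 H
  atom 6: C, bond orders sum to 3 (valence 4) → 1 H
  atom 7: C, bond orders sum to 1 (valence 4) → 3 H
  atom 8: C, bond orders sum to 3 (valence 4) → 1 H
  atom 9: O, bond orders sum to 2 (valence 2) → 0 H
Total hydrogens: 10.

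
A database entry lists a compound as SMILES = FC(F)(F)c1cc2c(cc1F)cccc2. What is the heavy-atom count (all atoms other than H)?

Every atom symbol written in the SMILES (organic subset) is one heavy atom; implicit H are not written.
Heavy atoms by element → C:11, F:4.
Total: 15.

15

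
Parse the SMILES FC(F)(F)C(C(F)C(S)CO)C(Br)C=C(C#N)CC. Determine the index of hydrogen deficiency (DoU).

Molecular formula: C11H14BrF4NOS.
DoU = (2C + 2 + N − H − X) / 2, where X is the halogen count and O/S are ignored.
    = (2·11 + 2 + 1 − 14 − 5) / 2 = 6 / 2 = 3.

3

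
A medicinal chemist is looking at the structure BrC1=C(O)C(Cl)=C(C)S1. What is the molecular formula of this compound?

C5H4BrClOS

Walk through each heavy atom and fill implicit hydrogens from standard valence (C 4, N 3, O 2, S 2, halogen 1):
  atom 1: Br (halogen, monovalent) → 0 H
  atom 2: C, bond orders sum to 4 (valence 4) → 0 H
  atom 3: C, bond orders sum to 4 (valence 4) → 0 H
  atom 4: O, bond orders sum to 1 (valence 2) → 1 H
  atom 5: C, bond orders sum to 4 (valence 4) → 0 H
  atom 6: Cl (halogen, monovalent) → 0 H
  atom 7: C, bond orders sum to 4 (valence 4) → 0 H
  atom 8: C, bond orders sum to 1 (valence 4) → 3 H
  atom 9: S, bond orders sum to 2 (valence 2) → 0 H
Totals → C:5, H:4, Br:1, Cl:1, O:1, S:1.
In Hill order: C5H4BrClOS.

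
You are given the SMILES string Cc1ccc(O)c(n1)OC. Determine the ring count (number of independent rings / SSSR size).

1

In SMILES, each pair of matching ring-closure digits denotes one ring-closing bond; the number of such bonds equals the number of independent rings.
Ring-closure bonds here: 1.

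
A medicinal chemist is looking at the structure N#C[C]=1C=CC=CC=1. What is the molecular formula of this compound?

C7H5N

Walk through each heavy atom and fill implicit hydrogens from standard valence (C 4, N 3, O 2, S 2, halogen 1):
  atom 1: N, bond orders sum to 3 (valence 3) → 0 H
  atom 2: C, bond orders sum to 4 (valence 4) → 0 H
  atom 3: C with explicit H count 0
  atom 4: C, bond orders sum to 3 (valence 4) → 1 H
  atom 5: C, bond orders sum to 3 (valence 4) → 1 H
  atom 6: C, bond orders sum to 3 (valence 4) → 1 H
  atom 7: C, bond orders sum to 3 (valence 4) → 1 H
  atom 8: C, bond orders sum to 3 (valence 4) → 1 H
Totals → C:7, H:5, N:1.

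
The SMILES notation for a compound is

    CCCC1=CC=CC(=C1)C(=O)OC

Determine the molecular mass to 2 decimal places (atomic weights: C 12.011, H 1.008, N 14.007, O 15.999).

First, the molecular formula is C11H14O2 (counting implicit H from valence).
  C: 11 × 12.011 = 132.121
  H: 14 × 1.008 = 14.112
  O: 2 × 15.999 = 31.998
Sum: 11×12.011 + 14×1.008 + 2×15.999 = 178.231 → 178.23 g/mol.

178.23 g/mol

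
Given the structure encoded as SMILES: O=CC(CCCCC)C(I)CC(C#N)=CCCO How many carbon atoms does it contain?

Count every carbon token in the SMILES (each C, including those in ring-closure positions and inside branches).
Carbon count: 14.

14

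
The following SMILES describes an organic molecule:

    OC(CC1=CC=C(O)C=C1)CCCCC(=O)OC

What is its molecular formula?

Walk through each heavy atom and fill implicit hydrogens from standard valence (C 4, N 3, O 2, S 2, halogen 1):
  atom 1: O, bond orders sum to 1 (valence 2) → 1 H
  atom 2: C, bond orders sum to 3 (valence 4) → 1 H
  atom 3: C, bond orders sum to 2 (valence 4) → 2 H
  atom 4: C, bond orders sum to 4 (valence 4) → 0 H
  atom 5: C, bond orders sum to 3 (valence 4) → 1 H
  atom 6: C, bond orders sum to 3 (valence 4) → 1 H
  atom 7: C, bond orders sum to 4 (valence 4) → 0 H
  atom 8: O, bond orders sum to 1 (valence 2) → 1 H
  atom 9: C, bond orders sum to 3 (valence 4) → 1 H
  atom 10: C, bond orders sum to 3 (valence 4) → 1 H
  atom 11: C, bond orders sum to 2 (valence 4) → 2 H
  atom 12: C, bond orders sum to 2 (valence 4) → 2 H
  atom 13: C, bond orders sum to 2 (valence 4) → 2 H
  atom 14: C, bond orders sum to 2 (valence 4) → 2 H
  atom 15: C, bond orders sum to 4 (valence 4) → 0 H
  atom 16: O, bond orders sum to 2 (valence 2) → 0 H
  atom 17: O, bond orders sum to 2 (valence 2) → 0 H
  atom 18: C, bond orders sum to 1 (valence 4) → 3 H
Totals → C:14, H:20, O:4.

C14H20O4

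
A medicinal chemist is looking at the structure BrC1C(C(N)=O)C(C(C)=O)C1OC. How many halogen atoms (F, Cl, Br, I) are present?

Halogen atoms appear at heavy-atom position 1 (1×Br).
Other groups present: 1 amide, 1 ether, 1 ketone.
Halogen count: 1.

1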